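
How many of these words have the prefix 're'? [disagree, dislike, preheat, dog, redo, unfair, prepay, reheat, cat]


Checking each word for prefix 're':
  'disagree' -> no (count: 0)
  'dislike' -> no (count: 0)
  'preheat' -> no (count: 0)
  'dog' -> no (count: 0)
  'redo' -> YES, starts with 're' (count: 1)
  'unfair' -> no (count: 1)
  'prepay' -> no (count: 1)
  'reheat' -> YES, starts with 're' (count: 2)
  'cat' -> no (count: 2)
Total with prefix 're': 2

2


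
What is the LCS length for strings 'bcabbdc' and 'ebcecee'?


DP table for LCS of 'bcabbdc' and 'ebcecee':
       e  b  c  e  c  e  e
    0  0  0  0  0  0  0  0
  b 0  0  1  1  1  1  1  1
  c 0  0  1  2  2  2  2  2
  a 0  0  1  2  2  2  2  2
  b 0  0  1  2  2  2  2  2
  b 0  0  1  2  2  2  2  2
  d 0  0  1  2  2  2  2  2
  c 0  0  1  2  2  3  3  3
LCS: 'bcc'
LCS length = 3

3


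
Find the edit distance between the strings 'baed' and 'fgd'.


Building DP table for s1='baed' (len 4) and s2='fgd' (len 3):
       f  g  d
    0  1  2  3
  b 1  1  2  3
  a 2  2  2  3
  e 3  3  3  3
  d 4  4  4  3
Edit distance = dp[4][3] = 3

3


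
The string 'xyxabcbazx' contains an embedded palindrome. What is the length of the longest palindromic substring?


Scanning 'xyxabcbazx' for palindromic substrings.
Substring at positions 3-7: 'abcba'.
Check: reverse('abcba') = 'abcba' -> palindrome confirmed.
Neighbouring characters ('x' / 'z') break symmetry, so it cannot extend further.
No longer palindromic substring exists; longest length = 5

5


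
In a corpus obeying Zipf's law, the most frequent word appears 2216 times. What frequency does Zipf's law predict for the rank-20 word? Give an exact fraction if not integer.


Zipf's law: freq(rank) = f1 / rank
f1 = 2216, rank = 20
freq = 2216 / 20
GCD(2216, 20) = 4
Simplified: 554/5

554/5


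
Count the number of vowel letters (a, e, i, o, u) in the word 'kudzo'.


Scanning each character of 'kudzo':
  Position 1: 'k' -> consonant (running count: 0)
  Position 2: 'u' -> vowel (running count: 1)
  Position 3: 'd' -> consonant (running count: 1)
  Position 4: 'z' -> consonant (running count: 1)
  Position 5: 'o' -> vowel (running count: 2)
Total vowels: 2

2


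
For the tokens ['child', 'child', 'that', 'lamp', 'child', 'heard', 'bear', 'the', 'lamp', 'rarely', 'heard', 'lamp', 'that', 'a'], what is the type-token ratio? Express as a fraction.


Tokens: 14
Unique types: ('a', 'bear', 'child', 'heard', 'lamp', 'rarely', 'that', 'the') = 8
TTR = 8/14
Simplify: divide both by 2 -> 4/7
TTR = 4/7

4/7


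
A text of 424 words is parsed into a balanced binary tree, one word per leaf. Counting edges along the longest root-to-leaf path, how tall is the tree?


In a balanced binary tree with n leaves the deepest leaf is ceil(log2(n)) edges below the root.
log2(424) = 8.7279
ceil(8.7279) = 9
height (edges) = 9

9


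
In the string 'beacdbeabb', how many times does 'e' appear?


Scanning 'beacdbeabb' for 'e':
  Position 1: 'e' -> MATCH (count: 1)
  Position 6: 'e' -> MATCH (count: 2)
Total occurrences of 'e': 2

2


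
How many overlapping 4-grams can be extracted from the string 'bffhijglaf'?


String 'bffhijglaf' has length L = 10.
Number of overlapping n-grams = L - n + 1
Substituting: 10 - 4 + 1 = 7

7


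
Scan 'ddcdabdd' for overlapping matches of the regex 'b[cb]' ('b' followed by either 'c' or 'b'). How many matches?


Pattern: b[cb] means 'b' followed by either 'c' or 'b'.
Scanning 'ddcdabdd' position-by-position:
  Pos 0: window 'dd' -> no
  Pos 1: window 'dc' -> no
  Pos 2: window 'cd' -> no
  Pos 3: window 'da' -> no
  Pos 4: window 'ab' -> no
  Pos 5: window 'bd' -> no
  Pos 6: window 'dd' -> no
  Pos 7: window 'd' -> no
Total matches: 0

0


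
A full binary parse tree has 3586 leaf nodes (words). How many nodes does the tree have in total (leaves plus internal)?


Leaf nodes (terminals): 3586
Internal nodes = n - 1 = 3586 - 1 = 3585
Total = leaves + internal = 3586 + 3585 = 7171

7171


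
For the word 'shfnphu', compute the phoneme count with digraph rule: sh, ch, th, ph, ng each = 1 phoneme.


Parsing 'shfnphu' greedily, digraphs first:
  'sh' -> digraph (1 consonant phoneme) (phonemes so far: 1)
  'f' -> consonant phoneme (phonemes so far: 2)
  'n' -> consonant phoneme (phonemes so far: 3)
  'ph' -> digraph (1 consonant phoneme) (phonemes so far: 4)
  'u' -> vowel phoneme (phonemes so far: 5)
Total phonemes: 5

5


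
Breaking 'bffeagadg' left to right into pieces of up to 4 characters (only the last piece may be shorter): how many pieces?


'bffeagadg' has 9 characters.
Chunking with max size 4:
  Chunk 1: 'bffe' (positions 0-3)
  Chunk 2: 'agad' (positions 4-7)
  Chunk 3: 'g' (positions 8-8)
Total chunks: ceil(9 / 4) = 3

3


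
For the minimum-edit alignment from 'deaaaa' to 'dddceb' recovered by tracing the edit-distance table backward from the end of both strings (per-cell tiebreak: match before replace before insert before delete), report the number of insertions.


Edit distance = 5. Backtracking from cell (6, 6) with preference match > replace > insert > delete,
then listing the resulting alignment 'deaaaa' -> 'dddceb' left to right:
  Step 1: keep 'd'
  Step 2: replace e->d
  Step 3: replace a->d
  Step 4: replace a->c
  Step 5: replace a->e
  Step 6: replace a->b
Total insertions: 0

0


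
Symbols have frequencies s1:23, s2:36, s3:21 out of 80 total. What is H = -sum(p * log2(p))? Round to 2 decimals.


Computing entropy H = -sum(p_i * log2(p_i)):
  s1: p = 23/80 = 0.2875, -p*log2(p) = 0.5170
  s2: p = 36/80 = 0.4500, -p*log2(p) = 0.5184
  s3: p = 21/80 = 0.2625, -p*log2(p) = 0.5065
H = sum of terms = 1.5419
Rounded to 2 decimals: 1.54

1.54


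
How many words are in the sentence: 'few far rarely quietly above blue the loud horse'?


Counting words by splitting on spaces:
  Word 1: 'few'
  Word 2: 'far'
  Word 3: 'rarely'
  Word 4: 'quietly'
  Word 5: 'above'
  Word 6: 'blue'
  Word 7: 'the'
  Word 8: 'loud'
  Word 9: 'horse'
Total words: 9

9


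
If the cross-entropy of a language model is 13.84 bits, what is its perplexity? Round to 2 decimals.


Perplexity formula: PP = 2^H
H = 13.84
PP = 2^13.84
Decompose: 2^13.84 = 2^13 * 2^0.84
2^13 = 8192, 2^0.84 ~ 1.7900501
PP ~ 8192 * 1.7900501 = 14664.0904192
Rounded to 2 decimals: 14664.09

14664.09


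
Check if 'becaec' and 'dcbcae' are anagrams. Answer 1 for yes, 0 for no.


Sort characters of 'becaec': 'abccee'
Sort characters of 'dcbcae': 'abccde'
Sorted forms differ -> they are NOT anagrams
Result: 0

0


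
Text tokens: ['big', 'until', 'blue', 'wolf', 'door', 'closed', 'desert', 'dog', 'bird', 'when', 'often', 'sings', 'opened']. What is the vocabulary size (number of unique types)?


Listing all tokens and tracking unique types:
  Token 1: 'big' -> NEW (unique so far: 1)
  Token 2: 'until' -> NEW (unique so far: 2)
  Token 3: 'blue' -> NEW (unique so far: 3)
  Token 4: 'wolf' -> NEW (unique so far: 4)
  Token 5: 'door' -> NEW (unique so far: 5)
  Token 6: 'closed' -> NEW (unique so far: 6)
  Token 7: 'desert' -> NEW (unique so far: 7)
  Token 8: 'dog' -> NEW (unique so far: 8)
  Token 9: 'bird' -> NEW (unique so far: 9)
  Token 10: 'when' -> NEW (unique so far: 10)
  Token 11: 'often' -> NEW (unique so far: 11)
  Token 12: 'sings' -> NEW (unique so far: 12)
  Token 13: 'opened' -> NEW (unique so far: 13)
Unique types: ('big', 'bird', 'blue', 'closed', 'desert', 'dog', 'door', 'often', 'opened', 'sings', 'until', 'when', 'wolf')
Vocabulary size: 13

13


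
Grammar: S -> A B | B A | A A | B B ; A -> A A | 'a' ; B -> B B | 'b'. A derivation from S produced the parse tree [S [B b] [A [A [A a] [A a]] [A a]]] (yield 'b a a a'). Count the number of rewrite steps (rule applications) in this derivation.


Every bracketed nonterminal node [X ...] in the tree is produced by exactly one rule application.
Reading the tree off as a leftmost derivation:
  Step 1: S  =>  B A   (applied S -> B A)
  Step 2: B A  =>  b A   (applied B -> b)
  Step 3: b A  =>  b A A   (applied A -> A A)
  Step 4: b A A  =>  b A A A   (applied A -> A A)
  Step 5: b A A A  =>  b a A A   (applied A -> a)
  Step 6: b a A A  =>  b a a A   (applied A -> a)
  Step 7: b a a A  =>  b a a a   (applied A -> a)
Final yield: b a a a
Total rewrite steps: 7

7


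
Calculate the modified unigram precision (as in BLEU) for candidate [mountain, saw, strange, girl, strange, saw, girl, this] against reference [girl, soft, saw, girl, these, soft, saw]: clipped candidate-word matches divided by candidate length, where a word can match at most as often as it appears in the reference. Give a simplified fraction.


Reference word counts: {'girl': 2, 'saw': 2, 'soft': 2, 'these': 1}
Checking each candidate word (with clipping):
  'mountain' -> not in reference -> no match (matches: 0)
  'saw' -> in reference (ref count 2, used 1/2) -> match (matches: 1)
  'strange' -> not in reference -> no match (matches: 1)
  'girl' -> in reference (ref count 2, used 1/2) -> match (matches: 2)
  'strange' -> not in reference -> no match (matches: 2)
  'saw' -> in reference (ref count 2, used 2/2) -> match (matches: 3)
  'girl' -> in reference (ref count 2, used 2/2) -> match (matches: 4)
  'this' -> not in reference -> no match (matches: 4)
Clipped matches: 4, Candidate length: 8
Precision = 4/8 = 1/2

1/2


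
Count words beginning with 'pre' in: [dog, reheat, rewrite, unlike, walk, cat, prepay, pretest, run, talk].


Checking each word for prefix 'pre':
  'dog' -> no (count: 0)
  'reheat' -> no (count: 0)
  'rewrite' -> no (count: 0)
  'unlike' -> no (count: 0)
  'walk' -> no (count: 0)
  'cat' -> no (count: 0)
  'prepay' -> YES, starts with 'pre' (count: 1)
  'pretest' -> YES, starts with 'pre' (count: 2)
  'run' -> no (count: 2)
  'talk' -> no (count: 2)
Total with prefix 'pre': 2

2


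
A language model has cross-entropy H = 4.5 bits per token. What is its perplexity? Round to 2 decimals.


Perplexity formula: PP = 2^H
H = 4.5
PP = 2^4.5
Decompose: 2^4.5 = 2^4 * 2^0.5 = 2^4 * sqrt(2)
2^4 = 16, sqrt(2) ~ 1.4142136
PP ~ 16 * 1.4142136 = 22.6274176
Rounded to 2 decimals: 22.63

22.63


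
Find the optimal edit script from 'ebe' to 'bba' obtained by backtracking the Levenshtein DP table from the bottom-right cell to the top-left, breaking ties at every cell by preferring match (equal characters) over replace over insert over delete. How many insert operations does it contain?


Edit distance = 2. Backtracking from cell (3, 3) with preference match > replace > insert > delete,
then listing the resulting alignment 'ebe' -> 'bba' left to right:
  Step 1: replace e->b
  Step 2: keep 'b'
  Step 3: replace e->a
Total insertions: 0

0


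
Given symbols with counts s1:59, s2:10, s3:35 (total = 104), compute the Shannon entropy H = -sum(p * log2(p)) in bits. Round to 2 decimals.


Computing entropy H = -sum(p_i * log2(p_i)):
  s1: p = 59/104 = 0.5673, -p*log2(p) = 0.4639
  s2: p = 10/104 = 0.0962, -p*log2(p) = 0.3249
  s3: p = 35/104 = 0.3365, -p*log2(p) = 0.5288
H = sum of terms = 1.3176
Rounded to 2 decimals: 1.32

1.32


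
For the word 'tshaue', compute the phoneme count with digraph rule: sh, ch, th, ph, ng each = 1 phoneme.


Parsing 'tshaue' greedily, digraphs first:
  't' -> consonant phoneme (phonemes so far: 1)
  'sh' -> digraph (1 consonant phoneme) (phonemes so far: 2)
  'a' -> vowel phoneme (phonemes so far: 3)
  'u' -> vowel phoneme (phonemes so far: 4)
  'e' -> vowel phoneme (phonemes so far: 5)
Total phonemes: 5

5


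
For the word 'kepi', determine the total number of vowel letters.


Scanning each character of 'kepi':
  Position 1: 'k' -> consonant (running count: 0)
  Position 2: 'e' -> vowel (running count: 1)
  Position 3: 'p' -> consonant (running count: 1)
  Position 4: 'i' -> vowel (running count: 2)
Total vowels: 2

2


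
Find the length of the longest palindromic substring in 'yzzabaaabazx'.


Scanning 'yzzabaaabazx' for palindromic substrings.
Substring at positions 2-10: 'zabaaabaz'.
Check: reverse('zabaaabaz') = 'zabaaabaz' -> palindrome confirmed.
Neighbouring characters ('z' / 'x') break symmetry, so it cannot extend further.
No longer palindromic substring exists; longest length = 9

9


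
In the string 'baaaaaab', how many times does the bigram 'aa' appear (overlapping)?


Scanning 'baaaaaab' for bigram 'aa':
  Position 0: 'ba' -> no
  Position 1: 'aa' -> MATCH
  Position 2: 'aa' -> MATCH
  Position 3: 'aa' -> MATCH
  Position 4: 'aa' -> MATCH
  Position 5: 'aa' -> MATCH
  Position 6: 'ab' -> no
Total matches: 5

5


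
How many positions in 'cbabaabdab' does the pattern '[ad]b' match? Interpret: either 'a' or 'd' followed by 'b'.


Pattern: [ad]b means either 'a' or 'd' followed by 'b'.
Scanning 'cbabaabdab' position-by-position:
  Pos 0: window 'cb' -> no
  Pos 1: window 'ba' -> no
  Pos 2: window 'ab' -> MATCH
  Pos 3: window 'ba' -> no
  Pos 4: window 'aa' -> no
  Pos 5: window 'ab' -> MATCH
  Pos 6: window 'bd' -> no
  Pos 7: window 'da' -> no
  Pos 8: window 'ab' -> MATCH
  Pos 9: window 'b' -> no
Total matches: 3

3


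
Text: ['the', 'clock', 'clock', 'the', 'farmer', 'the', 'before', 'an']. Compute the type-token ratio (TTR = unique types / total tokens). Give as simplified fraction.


Tokens: 8
Unique types: ('an', 'before', 'clock', 'farmer', 'the') = 5
TTR = 5/8
Already in lowest terms.

5/8


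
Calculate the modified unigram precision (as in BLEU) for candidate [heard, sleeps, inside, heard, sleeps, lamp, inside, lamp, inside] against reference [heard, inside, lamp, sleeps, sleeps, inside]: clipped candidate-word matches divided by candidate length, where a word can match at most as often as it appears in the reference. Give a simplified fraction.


Reference word counts: {'heard': 1, 'inside': 2, 'lamp': 1, 'sleeps': 2}
Checking each candidate word (with clipping):
  'heard' -> in reference (ref count 1, used 1/1) -> match (matches: 1)
  'sleeps' -> in reference (ref count 2, used 1/2) -> match (matches: 2)
  'inside' -> in reference (ref count 2, used 1/2) -> match (matches: 3)
  'heard' -> ref count 1 already used up (1/1) -> clipped, no match (matches: 3)
  'sleeps' -> in reference (ref count 2, used 2/2) -> match (matches: 4)
  'lamp' -> in reference (ref count 1, used 1/1) -> match (matches: 5)
  'inside' -> in reference (ref count 2, used 2/2) -> match (matches: 6)
  'lamp' -> ref count 1 already used up (1/1) -> clipped, no match (matches: 6)
  'inside' -> ref count 2 already used up (2/2) -> clipped, no match (matches: 6)
Clipped matches: 6, Candidate length: 9
Precision = 6/9 = 2/3

2/3


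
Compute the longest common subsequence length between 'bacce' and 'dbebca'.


DP table for LCS of 'bacce' and 'dbebca':
       d  b  e  b  c  a
    0  0  0  0  0  0  0
  b 0  0  1  1  1  1  1
  a 0  0  1  1  1  1  2
  c 0  0  1  1  1  2  2
  c 0  0  1  1  1  2  2
  e 0  0  1  2  2  2  2
LCS: 'ba'
LCS length = 2

2


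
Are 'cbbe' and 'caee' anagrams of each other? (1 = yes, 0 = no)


Sort characters of 'cbbe': 'bbce'
Sort characters of 'caee': 'acee'
Sorted forms differ -> they are NOT anagrams
Result: 0

0


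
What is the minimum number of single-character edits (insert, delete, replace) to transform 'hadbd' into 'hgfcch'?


Building DP table for s1='hadbd' (len 5) and s2='hgfcch' (len 6):
       h  g  f  c  c  h
    0  1  2  3  4  5  6
  h 1  0  1  2  3  4  5
  a 2  1  1  2  3  4  5
  d 3  2  2  2  3  4  5
  b 4  3  3  3  3  4  5
  d 5  4  4  4  4  4  5
Edit distance = dp[5][6] = 5

5


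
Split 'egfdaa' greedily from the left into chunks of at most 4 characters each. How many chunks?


'egfdaa' has 6 characters.
Chunking with max size 4:
  Chunk 1: 'egfd' (positions 0-3)
  Chunk 2: 'aa' (positions 4-5)
Total chunks: ceil(6 / 4) = 2

2


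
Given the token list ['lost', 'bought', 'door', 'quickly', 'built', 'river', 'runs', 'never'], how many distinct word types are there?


Listing all tokens and tracking unique types:
  Token 1: 'lost' -> NEW (unique so far: 1)
  Token 2: 'bought' -> NEW (unique so far: 2)
  Token 3: 'door' -> NEW (unique so far: 3)
  Token 4: 'quickly' -> NEW (unique so far: 4)
  Token 5: 'built' -> NEW (unique so far: 5)
  Token 6: 'river' -> NEW (unique so far: 6)
  Token 7: 'runs' -> NEW (unique so far: 7)
  Token 8: 'never' -> NEW (unique so far: 8)
Unique types: ('bought', 'built', 'door', 'lost', 'never', 'quickly', 'river', 'runs')
Vocabulary size: 8

8


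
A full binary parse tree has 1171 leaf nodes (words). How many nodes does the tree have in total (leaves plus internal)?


Leaf nodes (terminals): 1171
Internal nodes = n - 1 = 1171 - 1 = 1170
Total = leaves + internal = 1171 + 1170 = 2341

2341


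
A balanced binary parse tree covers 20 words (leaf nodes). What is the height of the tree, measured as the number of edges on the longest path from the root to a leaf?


In a balanced binary tree with n leaves the deepest leaf is ceil(log2(n)) edges below the root.
log2(20) = 4.3219
ceil(4.3219) = 5
height (edges) = 5

5


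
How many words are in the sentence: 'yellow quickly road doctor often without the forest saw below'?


Counting words by splitting on spaces:
  Word 1: 'yellow'
  Word 2: 'quickly'
  Word 3: 'road'
  Word 4: 'doctor'
  Word 5: 'often'
  Word 6: 'without'
  Word 7: 'the'
  Word 8: 'forest'
  Word 9: 'saw'
  Word 10: 'below'
Total words: 10

10


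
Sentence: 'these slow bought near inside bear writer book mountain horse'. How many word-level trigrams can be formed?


Word trigrams from [10] words:
  Trigram 1: (these slow bought)
  Trigram 2: (slow bought near)
  Trigram 3: (bought near inside)
  Trigram 4: (near inside bear)
  Trigram 5: (inside bear writer)
  Trigram 6: (bear writer book)
  Trigram 7: (writer book mountain)
  Trigram 8: (book mountain horse)
Total word trigrams: 10 - 2 = 8

8


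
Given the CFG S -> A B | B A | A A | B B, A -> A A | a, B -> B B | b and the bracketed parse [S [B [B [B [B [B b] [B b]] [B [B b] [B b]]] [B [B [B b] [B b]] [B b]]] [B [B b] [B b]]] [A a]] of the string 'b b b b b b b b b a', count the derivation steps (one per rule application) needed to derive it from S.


Every bracketed nonterminal node [X ...] in the tree is produced by exactly one rule application.
Reading the tree off as a leftmost derivation:
  Step 1: S  =>  B A   (applied S -> B A)
  Step 2: B A  =>  B B A   (applied B -> B B)
  Step 3: B B A  =>  B B B A   (applied B -> B B)
  Step 4: B B B A  =>  B B B B A   (applied B -> B B)
  Step 5: B B B B A  =>  B B B B B A   (applied B -> B B)
  Step 6: B B B B B A  =>  b B B B B A   (applied B -> b)
  Step 7: b B B B B A  =>  b b B B B A   (applied B -> b)
  Step 8: b b B B B A  =>  b b B B B B A   (applied B -> B B)
  Step 9: b b B B B B A  =>  b b b B B B A   (applied B -> b)
  Step 10: b b b B B B A  =>  b b b b B B A   (applied B -> b)
  Step 11: b b b b B B A  =>  b b b b B B B A   (applied B -> B B)
  Step 12: b b b b B B B A  =>  b b b b B B B B A   (applied B -> B B)
  Step 13: b b b b B B B B A  =>  b b b b b B B B A   (applied B -> b)
  Step 14: b b b b b B B B A  =>  b b b b b b B B A   (applied B -> b)
  Step 15: b b b b b b B B A  =>  b b b b b b b B A   (applied B -> b)
  Step 16: b b b b b b b B A  =>  b b b b b b b B B A   (applied B -> B B)
  Step 17: b b b b b b b B B A  =>  b b b b b b b b B A   (applied B -> b)
  Step 18: b b b b b b b b B A  =>  b b b b b b b b b A   (applied B -> b)
  Step 19: b b b b b b b b b A  =>  b b b b b b b b b a   (applied A -> a)
Final yield: b b b b b b b b b a
Total rewrite steps: 19

19


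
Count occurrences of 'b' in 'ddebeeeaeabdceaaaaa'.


Scanning 'ddebeeeaeabdceaaaaa' for 'b':
  Position 3: 'b' -> MATCH (count: 1)
  Position 10: 'b' -> MATCH (count: 2)
Total occurrences of 'b': 2

2


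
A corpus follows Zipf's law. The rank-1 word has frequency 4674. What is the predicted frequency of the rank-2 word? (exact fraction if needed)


Zipf's law: freq(rank) = f1 / rank
f1 = 4674, rank = 2
freq = 4674 / 2
= 2337

2337


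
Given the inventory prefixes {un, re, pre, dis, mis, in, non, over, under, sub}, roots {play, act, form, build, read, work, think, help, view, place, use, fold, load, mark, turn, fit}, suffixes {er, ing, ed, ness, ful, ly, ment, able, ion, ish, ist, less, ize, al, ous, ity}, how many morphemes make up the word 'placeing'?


Segmenting 'placeing' against the inventory:
  'place' -> root (morpheme 1)
  'ing' -> suffix (morpheme 2)
Total morphemes: 2

2


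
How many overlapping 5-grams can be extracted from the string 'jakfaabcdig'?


String 'jakfaabcdig' has length L = 11.
Number of overlapping n-grams = L - n + 1
Substituting: 11 - 5 + 1 = 7

7


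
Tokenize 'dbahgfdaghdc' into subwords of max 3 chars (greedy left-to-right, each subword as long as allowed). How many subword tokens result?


'dbahgfdaghdc' has 12 characters.
Chunking with max size 3:
  Chunk 1: 'dba' (positions 0-2)
  Chunk 2: 'hgf' (positions 3-5)
  Chunk 3: 'dag' (positions 6-8)
  Chunk 4: 'hdc' (positions 9-11)
Total chunks: ceil(12 / 3) = 4

4


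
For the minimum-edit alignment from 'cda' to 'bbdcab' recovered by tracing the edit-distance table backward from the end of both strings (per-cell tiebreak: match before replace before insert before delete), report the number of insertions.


Edit distance = 4. Backtracking from cell (3, 6) with preference match > replace > insert > delete,
then listing the resulting alignment 'cda' -> 'bbdcab' left to right:
  Step 1: insert 'b' [insertion #1]
  Step 2: replace c->b
  Step 3: keep 'd'
  Step 4: insert 'c' [insertion #2]
  Step 5: keep 'a'
  Step 6: insert 'b' [insertion #3]
Total insertions: 3

3


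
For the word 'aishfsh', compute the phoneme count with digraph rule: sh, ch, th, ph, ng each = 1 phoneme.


Parsing 'aishfsh' greedily, digraphs first:
  'a' -> vowel phoneme (phonemes so far: 1)
  'i' -> vowel phoneme (phonemes so far: 2)
  'sh' -> digraph (1 consonant phoneme) (phonemes so far: 3)
  'f' -> consonant phoneme (phonemes so far: 4)
  'sh' -> digraph (1 consonant phoneme) (phonemes so far: 5)
Total phonemes: 5

5


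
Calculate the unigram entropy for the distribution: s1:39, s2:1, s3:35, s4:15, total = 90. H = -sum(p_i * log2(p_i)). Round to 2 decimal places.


Computing entropy H = -sum(p_i * log2(p_i)):
  s1: p = 39/90 = 0.4333, -p*log2(p) = 0.5228
  s2: p = 1/90 = 0.0111, -p*log2(p) = 0.0721
  s3: p = 35/90 = 0.3889, -p*log2(p) = 0.5299
  s4: p = 15/90 = 0.1667, -p*log2(p) = 0.4308
H = sum of terms = 1.5556
Rounded to 2 decimals: 1.56

1.56


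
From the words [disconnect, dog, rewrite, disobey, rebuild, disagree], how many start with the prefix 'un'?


Checking each word for prefix 'un':
  'disconnect' -> no (count: 0)
  'dog' -> no (count: 0)
  'rewrite' -> no (count: 0)
  'disobey' -> no (count: 0)
  'rebuild' -> no (count: 0)
  'disagree' -> no (count: 0)
Total with prefix 'un': 0

0


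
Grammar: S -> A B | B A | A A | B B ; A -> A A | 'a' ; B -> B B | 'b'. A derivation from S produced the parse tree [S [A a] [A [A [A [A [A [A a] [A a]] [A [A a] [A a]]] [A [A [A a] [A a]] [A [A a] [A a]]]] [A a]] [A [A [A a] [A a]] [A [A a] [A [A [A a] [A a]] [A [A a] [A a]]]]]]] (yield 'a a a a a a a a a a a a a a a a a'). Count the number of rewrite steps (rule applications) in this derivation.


Every bracketed nonterminal node [X ...] in the tree is produced by exactly one rule application.
Reading the tree off as a leftmost derivation:
  Step 1: S  =>  A A   (applied S -> A A)
  Step 2: A A  =>  a A   (applied A -> a)
  Step 3: a A  =>  a A A   (applied A -> A A)
  Step 4: a A A  =>  a A A A   (applied A -> A A)
  Step 5: a A A A  =>  a A A A A   (applied A -> A A)
  Step 6: a A A A A  =>  a A A A A A   (applied A -> A A)
  Step 7: a A A A A A  =>  a A A A A A A   (applied A -> A A)
  Step 8: a A A A A A A  =>  a a A A A A A   (applied A -> a)
  Step 9: a a A A A A A  =>  a a a A A A A   (applied A -> a)
  Step 10: a a a A A A A  =>  a a a A A A A A   (applied A -> A A)
  Step 11: a a a A A A A A  =>  a a a a A A A A   (applied A -> a)
  Step 12: a a a a A A A A  =>  a a a a a A A A   (applied A -> a)
  Step 13: a a a a a A A A  =>  a a a a a A A A A   (applied A -> A A)
  Step 14: a a a a a A A A A  =>  a a a a a A A A A A   (applied A -> A A)
  Step 15: a a a a a A A A A A  =>  a a a a a a A A A A   (applied A -> a)
  Step 16: a a a a a a A A A A  =>  a a a a a a a A A A   (applied A -> a)
  Step 17: a a a a a a a A A A  =>  a a a a a a a A A A A   (applied A -> A A)
  Step 18: a a a a a a a A A A A  =>  a a a a a a a a A A A   (applied A -> a)
  Step 19: a a a a a a a a A A A  =>  a a a a a a a a a A A   (applied A -> a)
  Step 20: a a a a a a a a a A A  =>  a a a a a a a a a a A   (applied A -> a)
  Step 21: a a a a a a a a a a A  =>  a a a a a a a a a a A A   (applied A -> A A)
  Step 22: a a a a a a a a a a A A  =>  a a a a a a a a a a A A A   (applied A -> A A)
  Step 23: a a a a a a a a a a A A A  =>  a a a a a a a a a a a A A   (applied A -> a)
  Step 24: a a a a a a a a a a a A A  =>  a a a a a a a a a a a a A   (applied A -> a)
  Step 25: a a a a a a a a a a a a A  =>  a a a a a a a a a a a a A A   (applied A -> A A)
  Step 26: a a a a a a a a a a a a A A  =>  a a a a a a a a a a a a a A   (applied A -> a)
  Step 27: a a a a a a a a a a a a a A  =>  a a a a a a a a a a a a a A A   (applied A -> A A)
  Step 28: a a a a a a a a a a a a a A A  =>  a a a a a a a a a a a a a A A A   (applied A -> A A)
  Step 29: a a a a a a a a a a a a a A A A  =>  a a a a a a a a a a a a a a A A   (applied A -> a)
  Step 30: a a a a a a a a a a a a a a A A  =>  a a a a a a a a a a a a a a a A   (applied A -> a)
  Step 31: a a a a a a a a a a a a a a a A  =>  a a a a a a a a a a a a a a a A A   (applied A -> A A)
  Step 32: a a a a a a a a a a a a a a a A A  =>  a a a a a a a a a a a a a a a a A   (applied A -> a)
  Step 33: a a a a a a a a a a a a a a a a A  =>  a a a a a a a a a a a a a a a a a   (applied A -> a)
Final yield: a a a a a a a a a a a a a a a a a
Total rewrite steps: 33

33


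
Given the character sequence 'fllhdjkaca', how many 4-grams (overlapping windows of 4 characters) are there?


String 'fllhdjkaca' has length L = 10.
Number of overlapping n-grams = L - n + 1
Substituting: 10 - 4 + 1 = 7

7


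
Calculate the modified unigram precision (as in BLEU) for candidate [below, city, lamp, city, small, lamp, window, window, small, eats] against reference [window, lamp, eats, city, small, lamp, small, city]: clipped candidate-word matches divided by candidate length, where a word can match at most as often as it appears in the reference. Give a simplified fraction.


Reference word counts: {'city': 2, 'eats': 1, 'lamp': 2, 'small': 2, 'window': 1}
Checking each candidate word (with clipping):
  'below' -> not in reference -> no match (matches: 0)
  'city' -> in reference (ref count 2, used 1/2) -> match (matches: 1)
  'lamp' -> in reference (ref count 2, used 1/2) -> match (matches: 2)
  'city' -> in reference (ref count 2, used 2/2) -> match (matches: 3)
  'small' -> in reference (ref count 2, used 1/2) -> match (matches: 4)
  'lamp' -> in reference (ref count 2, used 2/2) -> match (matches: 5)
  'window' -> in reference (ref count 1, used 1/1) -> match (matches: 6)
  'window' -> ref count 1 already used up (1/1) -> clipped, no match (matches: 6)
  'small' -> in reference (ref count 2, used 2/2) -> match (matches: 7)
  'eats' -> in reference (ref count 1, used 1/1) -> match (matches: 8)
Clipped matches: 8, Candidate length: 10
Precision = 8/10 = 4/5

4/5


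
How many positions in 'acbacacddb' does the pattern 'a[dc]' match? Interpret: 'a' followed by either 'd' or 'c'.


Pattern: a[dc] means 'a' followed by either 'd' or 'c'.
Scanning 'acbacacddb' position-by-position:
  Pos 0: window 'ac' -> MATCH
  Pos 1: window 'cb' -> no
  Pos 2: window 'ba' -> no
  Pos 3: window 'ac' -> MATCH
  Pos 4: window 'ca' -> no
  Pos 5: window 'ac' -> MATCH
  Pos 6: window 'cd' -> no
  Pos 7: window 'dd' -> no
  Pos 8: window 'db' -> no
  Pos 9: window 'b' -> no
Total matches: 3

3


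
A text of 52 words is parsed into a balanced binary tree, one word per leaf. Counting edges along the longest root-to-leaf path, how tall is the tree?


In a balanced binary tree with n leaves the deepest leaf is ceil(log2(n)) edges below the root.
log2(52) = 5.7004
ceil(5.7004) = 6
height (edges) = 6

6


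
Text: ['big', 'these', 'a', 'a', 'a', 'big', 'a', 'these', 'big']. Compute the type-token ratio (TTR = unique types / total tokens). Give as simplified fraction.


Tokens: 9
Unique types: ('a', 'big', 'these') = 3
TTR = 3/9
Simplify: divide both by 3 -> 1/3
TTR = 1/3

1/3


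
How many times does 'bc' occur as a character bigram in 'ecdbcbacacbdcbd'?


Scanning 'ecdbcbacacbdcbd' for bigram 'bc':
  Position 0: 'ec' -> no
  Position 1: 'cd' -> no
  Position 2: 'db' -> no
  Position 3: 'bc' -> MATCH
  Position 4: 'cb' -> no
  Position 5: 'ba' -> no
  Position 6: 'ac' -> no
  Position 7: 'ca' -> no
  Position 8: 'ac' -> no
  Position 9: 'cb' -> no
  Position 10: 'bd' -> no
  Position 11: 'dc' -> no
  Position 12: 'cb' -> no
  Position 13: 'bd' -> no
Total matches: 1

1


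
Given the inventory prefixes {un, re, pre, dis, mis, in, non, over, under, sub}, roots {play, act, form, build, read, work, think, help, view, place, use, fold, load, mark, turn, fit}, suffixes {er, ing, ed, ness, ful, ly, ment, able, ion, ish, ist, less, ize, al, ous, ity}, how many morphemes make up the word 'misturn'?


Segmenting 'misturn' against the inventory:
  'mis' -> prefix (morpheme 1)
  'turn' -> root (morpheme 2)
Total morphemes: 2

2


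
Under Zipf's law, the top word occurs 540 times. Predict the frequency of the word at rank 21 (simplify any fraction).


Zipf's law: freq(rank) = f1 / rank
f1 = 540, rank = 21
freq = 540 / 21
GCD(540, 21) = 3
Simplified: 180/7

180/7


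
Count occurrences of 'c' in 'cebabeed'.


Scanning 'cebabeed' for 'c':
  Position 0: 'c' -> MATCH (count: 1)
Total occurrences of 'c': 1

1


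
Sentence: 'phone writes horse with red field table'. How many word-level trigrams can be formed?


Word trigrams from [7] words:
  Trigram 1: (phone writes horse)
  Trigram 2: (writes horse with)
  Trigram 3: (horse with red)
  Trigram 4: (with red field)
  Trigram 5: (red field table)
Total word trigrams: 7 - 2 = 5

5


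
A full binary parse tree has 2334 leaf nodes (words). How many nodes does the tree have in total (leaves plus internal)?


Leaf nodes (terminals): 2334
Internal nodes = n - 1 = 2334 - 1 = 2333
Total = leaves + internal = 2334 + 2333 = 4667

4667


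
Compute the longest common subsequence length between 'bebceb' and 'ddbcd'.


DP table for LCS of 'bebceb' and 'ddbcd':
       d  d  b  c  d
    0  0  0  0  0  0
  b 0  0  0  1  1  1
  e 0  0  0  1  1  1
  b 0  0  0  1  1  1
  c 0  0  0  1  2  2
  e 0  0  0  1  2  2
  b 0  0  0  1  2  2
LCS: 'bc'
LCS length = 2

2


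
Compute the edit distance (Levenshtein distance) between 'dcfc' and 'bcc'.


Building DP table for s1='dcfc' (len 4) and s2='bcc' (len 3):
       b  c  c
    0  1  2  3
  d 1  1  2  3
  c 2  2  1  2
  f 3  3  2  2
  c 4  4  3  2
Edit distance = dp[4][3] = 2

2


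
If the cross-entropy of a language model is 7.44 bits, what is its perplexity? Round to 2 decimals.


Perplexity formula: PP = 2^H
H = 7.44
PP = 2^7.44
Decompose: 2^7.44 = 2^7 * 2^0.44
2^7 = 128, 2^0.44 ~ 1.3566043
PP ~ 128 * 1.3566043 = 173.6453504
Rounded to 2 decimals: 173.65

173.65


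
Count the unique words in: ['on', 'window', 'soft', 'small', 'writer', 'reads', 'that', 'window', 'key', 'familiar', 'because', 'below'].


Listing all tokens and tracking unique types:
  Token 1: 'on' -> NEW (unique so far: 1)
  Token 2: 'window' -> NEW (unique so far: 2)
  Token 3: 'soft' -> NEW (unique so far: 3)
  Token 4: 'small' -> NEW (unique so far: 4)
  Token 5: 'writer' -> NEW (unique so far: 5)
  Token 6: 'reads' -> NEW (unique so far: 6)
  Token 7: 'that' -> NEW (unique so far: 7)
  Token 8: 'window' -> duplicate (unique so far: 7)
  Token 9: 'key' -> NEW (unique so far: 8)
  Token 10: 'familiar' -> NEW (unique so far: 9)
  Token 11: 'because' -> NEW (unique so far: 10)
  Token 12: 'below' -> NEW (unique so far: 11)
Unique types: ('because', 'below', 'familiar', 'key', 'on', 'reads', 'small', 'soft', 'that', 'window', 'writer')
Vocabulary size: 11

11


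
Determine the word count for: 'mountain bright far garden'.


Counting words by splitting on spaces:
  Word 1: 'mountain'
  Word 2: 'bright'
  Word 3: 'far'
  Word 4: 'garden'
Total words: 4

4


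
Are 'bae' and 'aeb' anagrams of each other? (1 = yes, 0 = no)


Sort characters of 'bae': 'abe'
Sort characters of 'aeb': 'abe'
Sorted forms match -> they ARE anagrams
Result: 1

1


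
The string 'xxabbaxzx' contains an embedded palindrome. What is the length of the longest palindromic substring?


Scanning 'xxabbaxzx' for palindromic substrings.
Substring at positions 1-6: 'xabbax'.
Check: reverse('xabbax') = 'xabbax' -> palindrome confirmed.
Neighbouring characters ('x' / 'z') break symmetry, so it cannot extend further.
No longer palindromic substring exists; longest length = 6

6


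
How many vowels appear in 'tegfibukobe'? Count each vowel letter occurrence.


Scanning each character of 'tegfibukobe':
  Position 1: 't' -> consonant (running count: 0)
  Position 2: 'e' -> vowel (running count: 1)
  Position 3: 'g' -> consonant (running count: 1)
  Position 4: 'f' -> consonant (running count: 1)
  Position 5: 'i' -> vowel (running count: 2)
  Position 6: 'b' -> consonant (running count: 2)
  Position 7: 'u' -> vowel (running count: 3)
  Position 8: 'k' -> consonant (running count: 3)
  Position 9: 'o' -> vowel (running count: 4)
  Position 10: 'b' -> consonant (running count: 4)
  Position 11: 'e' -> vowel (running count: 5)
Total vowels: 5

5


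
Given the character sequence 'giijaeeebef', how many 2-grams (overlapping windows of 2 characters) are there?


String 'giijaeeebef' has length L = 11.
Number of overlapping n-grams = L - n + 1
Substituting: 11 - 2 + 1 = 10

10


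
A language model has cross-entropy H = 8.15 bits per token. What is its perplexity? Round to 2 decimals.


Perplexity formula: PP = 2^H
H = 8.15
PP = 2^8.15
Decompose: 2^8.15 = 2^8 * 2^0.15
2^8 = 256, 2^0.15 ~ 1.1095695
PP ~ 256 * 1.1095695 = 284.0497920
Rounded to 2 decimals: 284.05

284.05


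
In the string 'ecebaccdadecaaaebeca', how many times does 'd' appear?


Scanning 'ecebaccdadecaaaebeca' for 'd':
  Position 7: 'd' -> MATCH (count: 1)
  Position 9: 'd' -> MATCH (count: 2)
Total occurrences of 'd': 2

2


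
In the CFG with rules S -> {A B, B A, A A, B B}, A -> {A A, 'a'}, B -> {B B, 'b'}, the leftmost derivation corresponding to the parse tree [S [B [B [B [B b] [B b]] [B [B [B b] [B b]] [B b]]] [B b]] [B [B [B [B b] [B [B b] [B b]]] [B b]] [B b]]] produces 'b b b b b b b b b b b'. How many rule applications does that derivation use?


Every bracketed nonterminal node [X ...] in the tree is produced by exactly one rule application.
Reading the tree off as a leftmost derivation:
  Step 1: S  =>  B B   (applied S -> B B)
  Step 2: B B  =>  B B B   (applied B -> B B)
  Step 3: B B B  =>  B B B B   (applied B -> B B)
  Step 4: B B B B  =>  B B B B B   (applied B -> B B)
  Step 5: B B B B B  =>  b B B B B   (applied B -> b)
  Step 6: b B B B B  =>  b b B B B   (applied B -> b)
  Step 7: b b B B B  =>  b b B B B B   (applied B -> B B)
  Step 8: b b B B B B  =>  b b B B B B B   (applied B -> B B)
  Step 9: b b B B B B B  =>  b b b B B B B   (applied B -> b)
  Step 10: b b b B B B B  =>  b b b b B B B   (applied B -> b)
  Step 11: b b b b B B B  =>  b b b b b B B   (applied B -> b)
  Step 12: b b b b b B B  =>  b b b b b b B   (applied B -> b)
  Step 13: b b b b b b B  =>  b b b b b b B B   (applied B -> B B)
  Step 14: b b b b b b B B  =>  b b b b b b B B B   (applied B -> B B)
  Step 15: b b b b b b B B B  =>  b b b b b b B B B B   (applied B -> B B)
  Step 16: b b b b b b B B B B  =>  b b b b b b b B B B   (applied B -> b)
  Step 17: b b b b b b b B B B  =>  b b b b b b b B B B B   (applied B -> B B)
  Step 18: b b b b b b b B B B B  =>  b b b b b b b b B B B   (applied B -> b)
  Step 19: b b b b b b b b B B B  =>  b b b b b b b b b B B   (applied B -> b)
  Step 20: b b b b b b b b b B B  =>  b b b b b b b b b b B   (applied B -> b)
  Step 21: b b b b b b b b b b B  =>  b b b b b b b b b b b   (applied B -> b)
Final yield: b b b b b b b b b b b
Total rewrite steps: 21

21


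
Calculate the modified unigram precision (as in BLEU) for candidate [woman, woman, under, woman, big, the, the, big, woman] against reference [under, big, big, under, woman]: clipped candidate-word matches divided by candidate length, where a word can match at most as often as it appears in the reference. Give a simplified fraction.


Reference word counts: {'big': 2, 'under': 2, 'woman': 1}
Checking each candidate word (with clipping):
  'woman' -> in reference (ref count 1, used 1/1) -> match (matches: 1)
  'woman' -> ref count 1 already used up (1/1) -> clipped, no match (matches: 1)
  'under' -> in reference (ref count 2, used 1/2) -> match (matches: 2)
  'woman' -> ref count 1 already used up (1/1) -> clipped, no match (matches: 2)
  'big' -> in reference (ref count 2, used 1/2) -> match (matches: 3)
  'the' -> not in reference -> no match (matches: 3)
  'the' -> not in reference -> no match (matches: 3)
  'big' -> in reference (ref count 2, used 2/2) -> match (matches: 4)
  'woman' -> ref count 1 already used up (1/1) -> clipped, no match (matches: 4)
Clipped matches: 4, Candidate length: 9
Precision = 4/9

4/9


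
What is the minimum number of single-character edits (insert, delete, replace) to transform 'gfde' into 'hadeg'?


Building DP table for s1='gfde' (len 4) and s2='hadeg' (len 5):
       h  a  d  e  g
    0  1  2  3  4  5
  g 1  1  2  3  4  4
  f 2  2  2  3  4  5
  d 3  3  3  2  3  4
  e 4  4  4  3  2  3
Edit distance = dp[4][5] = 3

3


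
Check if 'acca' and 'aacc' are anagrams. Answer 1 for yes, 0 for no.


Sort characters of 'acca': 'aacc'
Sort characters of 'aacc': 'aacc'
Sorted forms match -> they ARE anagrams
Result: 1

1


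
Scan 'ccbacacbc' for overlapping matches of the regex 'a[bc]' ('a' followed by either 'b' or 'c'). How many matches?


Pattern: a[bc] means 'a' followed by either 'b' or 'c'.
Scanning 'ccbacacbc' position-by-position:
  Pos 0: window 'cc' -> no
  Pos 1: window 'cb' -> no
  Pos 2: window 'ba' -> no
  Pos 3: window 'ac' -> MATCH
  Pos 4: window 'ca' -> no
  Pos 5: window 'ac' -> MATCH
  Pos 6: window 'cb' -> no
  Pos 7: window 'bc' -> no
  Pos 8: window 'c' -> no
Total matches: 2

2


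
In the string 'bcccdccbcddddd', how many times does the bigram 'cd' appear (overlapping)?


Scanning 'bcccdccbcddddd' for bigram 'cd':
  Position 0: 'bc' -> no
  Position 1: 'cc' -> no
  Position 2: 'cc' -> no
  Position 3: 'cd' -> MATCH
  Position 4: 'dc' -> no
  Position 5: 'cc' -> no
  Position 6: 'cb' -> no
  Position 7: 'bc' -> no
  Position 8: 'cd' -> MATCH
  Position 9: 'dd' -> no
  Position 10: 'dd' -> no
  Position 11: 'dd' -> no
  Position 12: 'dd' -> no
Total matches: 2

2


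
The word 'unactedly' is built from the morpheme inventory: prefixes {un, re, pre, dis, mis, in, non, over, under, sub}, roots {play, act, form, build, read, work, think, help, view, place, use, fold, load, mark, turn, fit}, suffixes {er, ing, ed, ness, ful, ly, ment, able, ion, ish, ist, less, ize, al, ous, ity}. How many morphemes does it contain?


Segmenting 'unactedly' against the inventory:
  'un' -> prefix (morpheme 1)
  'act' -> root (morpheme 2)
  'ed' -> suffix (morpheme 3)
  'ly' -> suffix (morpheme 4)
Total morphemes: 4

4


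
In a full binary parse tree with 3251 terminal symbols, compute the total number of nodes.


Leaf nodes (terminals): 3251
Internal nodes = n - 1 = 3251 - 1 = 3250
Total = leaves + internal = 3251 + 3250 = 6501

6501


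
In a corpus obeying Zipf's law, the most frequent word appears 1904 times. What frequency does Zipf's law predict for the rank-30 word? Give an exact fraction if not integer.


Zipf's law: freq(rank) = f1 / rank
f1 = 1904, rank = 30
freq = 1904 / 30
GCD(1904, 30) = 2
Simplified: 952/15

952/15
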